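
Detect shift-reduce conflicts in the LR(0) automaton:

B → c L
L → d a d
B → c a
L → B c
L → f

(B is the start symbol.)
Augment with B' → B and build the canonical LR(0) collection (I0 = CLOSURE({[B' → . B]}), then GOTO on every symbol after a dot until no new states appear). It has 11 states:
  I0: { [B → . c L], [B → . c a], [B' → . B] }  — shift
  I1: { [B' → B .] }  — accept
  I2: { [B → . c L], [B → . c a], [B → c . L], [B → c . a], [L → . B c], [L → . d a d], [L → . f] }  — shift
  I3: { [L → B . c] }  — shift
  I4: { [B → c L .] }  — reduce
  I5: { [B → c a .] }  — reduce
  I6: { [L → d . a d] }  — shift
  I7: { [L → f .] }  — reduce
  I8: { [L → d a . d] }  — shift
  I9: { [L → d a d .] }  — reduce
  I10: { [L → B c .] }  — reduce

No state contains both a complete item and a shift item.

Answer: No shift-reduce conflicts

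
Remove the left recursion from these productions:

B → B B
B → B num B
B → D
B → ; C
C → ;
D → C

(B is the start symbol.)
B is directly left-recursive. The standard transformation for
  A → A α₁ | ... | A α_m | β₁ | ... | β_n
is
  A  → β₁ A' | ... | β_n A'
  A' → α₁ A' | ... | α_m A' | ε

B → D becomes B → D B'
B → ; C becomes B → ; C B'
B → B B becomes B' → B B'
B → B num B becomes B' → num B B'
Add B' → ε

Productions for other non-terminals are unchanged:
  C → ;
  D → C

Resulting grammar:
B → D B'
B → ; C B'
B' → B B'
B' → num B B'
B' → ε
C → ;
D → C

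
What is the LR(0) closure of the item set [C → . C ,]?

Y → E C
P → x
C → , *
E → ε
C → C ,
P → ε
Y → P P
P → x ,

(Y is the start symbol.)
{ [C → . , *], [C → . C ,] }

To compute CLOSURE, for each item [A → α.Bβ] where B is a non-terminal, add [B → .γ] for all productions B → γ; repeat for the newly added items until nothing changes.

Start with: [C → . C ,]
  [C → . C ,] has the dot before C: add [C → . , *]
No further items can be added.

CLOSURE = { [C → . , *], [C → . C ,] }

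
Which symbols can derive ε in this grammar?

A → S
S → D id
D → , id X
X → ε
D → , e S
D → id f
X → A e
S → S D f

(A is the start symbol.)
ε-productions: X → ε
So X is immediately nullable.
No further non-terminal can be added: every production for the remaining non-terminals contains a terminal or a non-nullable non-terminal.
Nullable = { 'X' }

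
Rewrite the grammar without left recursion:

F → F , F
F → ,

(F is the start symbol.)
F is directly left-recursive. The standard transformation for
  A → A α₁ | ... | A α_m | β₁ | ... | β_n
is
  A  → β₁ A' | ... | β_n A'
  A' → α₁ A' | ... | α_m A' | ε

F → , becomes F → , F'
F → F , F becomes F' → , F F'
Add F' → ε

Resulting grammar:
F → , F'
F' → , F F'
F' → ε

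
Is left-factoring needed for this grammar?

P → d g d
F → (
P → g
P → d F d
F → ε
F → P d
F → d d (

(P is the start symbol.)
Left-factoring is needed when two productions for the same non-terminal
share a common prefix on the right-hand side.

Productions for P:
  P → d g d
  P → g
  P → d F d
Productions for F:
  F → (
  F → ε
  F → P d
  F → d d (

Found common prefix 'd' in productions for P

Answer: Yes, P has productions with common prefix 'd'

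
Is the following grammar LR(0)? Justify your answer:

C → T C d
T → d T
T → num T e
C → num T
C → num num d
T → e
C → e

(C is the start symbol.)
No. Reduce-reduce conflict: [C → e .] and [T → e .]

A grammar is LR(0) if no state in the canonical LR(0) collection has:
  - both a shift item (dot before a terminal) and a complete item (shift-reduce conflict), or
  - two or more complete items (reduce-reduce conflict; the accept item [C' → C .] counts as a complete item here).

Augment with C' → C and build the canonical LR(0) collection (I0 = CLOSURE({[C' → . C]}), then GOTO on every symbol after a dot until no new states appear). It has 16 states:
  I0: { [C → . T C d], [C → . e], [C → . num T], [C → . num num d], [C' → . C], [T → . d T], [T → . e], [T → . num T e] }  — shift
  I1: { [C' → C .] }  — accept
  I2: { [C → . T C d], [C → . e], [C → . num T], [C → . num num d], [C → T . C d], [T → . d T], [T → . e], [T → . num T e] }  — shift
  I3: { [T → . d T], [T → . e], [T → . num T e], [T → d . T] }  — shift
  I4: { [C → e .], [T → e .] }  — 2 reduces
  I5: { [C → num . T], [C → num . num d], [T → . d T], [T → . e], [T → . num T e], [T → num . T e] }  — shift
  I6: { [C → num T .], [T → num T . e] }  — shift, reduce
  I7: { [T → e .] }  — reduce
  I8: { [C → num num . d], [T → . d T], [T → . e], [T → . num T e], [T → num . T e] }  — shift
  I9: { [T → num T . e] }  — shift
  I10: { [C → num num d .], [T → . d T], [T → . e], [T → . num T e], [T → d . T] }  — shift, reduce
  I11: { [T → . d T], [T → . e], [T → . num T e], [T → num . T e] }  — shift
  I12: { [T → d T .] }  — reduce
  I13: { [T → num T e .] }  — reduce
  I14: { [C → T C . d] }  — shift
  I15: { [C → T C d .] }  — reduce

Conflict in state I4:
  Reduce-reduce conflict: [C → e .] and [T → e .]
So the grammar is NOT LR(0).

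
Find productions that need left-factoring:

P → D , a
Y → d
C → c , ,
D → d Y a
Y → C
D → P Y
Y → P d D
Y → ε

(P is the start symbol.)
No, left-factoring is not needed

Left-factoring is needed when two productions for the same non-terminal
share a common prefix on the right-hand side.

Productions for Y:
  Y → d
  Y → C
  Y → P d D
  Y → ε
Productions for D:
  D → d Y a
  D → P Y

No common prefixes found.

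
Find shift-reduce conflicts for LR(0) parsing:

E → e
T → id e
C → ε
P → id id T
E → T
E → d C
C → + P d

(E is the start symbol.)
A shift-reduce conflict occurs when an LR(0) state has both:
  - a complete (reduce) item [A → α .] (dot at the end), and
  - a shift item [B → β . c γ] (dot before a terminal).

Augment with E' → E and build the canonical LR(0) collection (I0 = CLOSURE({[E' → . E]}), then GOTO on every symbol after a dot until no new states appear). It has 14 states:
  I0: { [E → . T], [E → . d C], [E → . e], [E' → . E], [T → . id e] }  — shift
  I1: { [E' → E .] }  — accept
  I2: { [E → T .] }  — reduce
  I3: { [C → . + P d], [C → .], [E → d . C] }  — shift, reduce
  I4: { [E → e .] }  — reduce
  I5: { [T → id . e] }  — shift
  I6: { [T → id e .] }  — reduce
  I7: { [C → + . P d], [P → . id id T] }  — shift
  I8: { [E → d C .] }  — reduce
  I9: { [C → + P . d] }  — shift
  I10: { [P → id . id T] }  — shift
  I11: { [P → id id . T], [T → . id e] }  — shift
  I12: { [P → id id T .] }  — reduce
  I13: { [C → + P d .] }  — reduce

I3 contains reduce item [C → .] and shift item [C → . + P d] — shift-reduce conflict.

Answer: Yes — I3: [C → .] vs [C → . + P d]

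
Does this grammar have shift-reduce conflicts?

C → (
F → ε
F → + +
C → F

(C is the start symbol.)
Yes — I0: [F → .] vs [C → . (]

A shift-reduce conflict occurs when an LR(0) state has both:
  - a complete (reduce) item [A → α .] (dot at the end), and
  - a shift item [B → β . c γ] (dot before a terminal).

Augment with C' → C and build the canonical LR(0) collection (I0 = CLOSURE({[C' → . C]}), then GOTO on every symbol after a dot until no new states appear). It has 6 states:
  I0: { [C → . (], [C → . F], [C' → . C], [F → . + +], [F → .] }  — shift, reduce
  I1: { [C → ( .] }  — reduce
  I2: { [F → + . +] }  — shift
  I3: { [C' → C .] }  — accept
  I4: { [C → F .] }  — reduce
  I5: { [F → + + .] }  — reduce

I0 contains reduce item [F → .] and shift items [C → . (], [F → . + +] — shift-reduce conflict.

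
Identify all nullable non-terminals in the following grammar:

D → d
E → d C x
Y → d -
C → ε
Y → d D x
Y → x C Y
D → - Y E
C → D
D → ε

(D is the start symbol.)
{ 'C', 'D' }

A non-terminal is nullable if it can derive ε (the empty string): either it has an ε-production, or it has a production whose right-hand side consists entirely of nullable non-terminals.

ε-productions: C → ε, D → ε
So C, D are immediately nullable.
No further non-terminal can be added: every production for the remaining non-terminals contains a terminal or a non-nullable non-terminal.
Nullable = { 'C', 'D' }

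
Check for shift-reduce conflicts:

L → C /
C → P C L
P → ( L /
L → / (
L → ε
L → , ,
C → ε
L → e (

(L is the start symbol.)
Augment with L' → L and build the canonical LR(0) collection (I0 = CLOSURE({[L' → . L]}), then GOTO on every symbol after a dot until no new states appear). It has 16 states:
  I0: { [C → . P C L], [C → .], [L → . , ,], [L → . / (], [L → . C /], [L → . e (], [L → .], [L' → . L], [P → . ( L /] }  — shift, 2 reduces
  I1: { [C → . P C L], [C → .], [L → . , ,], [L → . / (], [L → . C /], [L → . e (], [L → .], [P → ( . L /], [P → . ( L /] }  — shift, 2 reduces
  I2: { [L → , . ,] }  — shift
  I3: { [L → / . (] }  — shift
  I4: { [L → C . /] }  — shift
  I5: { [L' → L .] }  — accept
  I6: { [C → . P C L], [C → .], [C → P . C L], [P → . ( L /] }  — shift, reduce
  I7: { [L → e . (] }  — shift
  I8: { [L → e ( .] }  — reduce
  I9: { [C → . P C L], [C → .], [C → P C . L], [L → . , ,], [L → . / (], [L → . C /], [L → . e (], [L → .], [P → . ( L /] }  — shift, 2 reduces
  I10: { [C → P C L .] }  — reduce
  I11: { [L → C / .] }  — reduce
  I12: { [L → / ( .] }  — reduce
  I13: { [L → , , .] }  — reduce
  I14: { [P → ( L . /] }  — shift
  I15: { [P → ( L / .] }  — reduce

I0 contains reduce items [C → .], [L → .] and shift items [L → . , ,], [L → . / (], [L → . e (], [P → . ( L /] — shift-reduce conflict.
I1 contains reduce items [C → .], [L → .] and shift items [L → . , ,], [L → . / (], [L → . e (], [P → . ( L /] — shift-reduce conflict.
I6 contains reduce item [C → .] and shift item [P → . ( L /] — shift-reduce conflict.
I9 contains reduce items [C → .], [L → .] and shift items [L → . , ,], [L → . / (], [L → . e (], [P → . ( L /] — shift-reduce conflict.

Answer: Yes — I0: [C → .] vs [L → . , ,]; I1: [C → .] vs [L → . , ,]; I6: [C → .] vs [P → . ( L /]; I9: [C → .] vs [L → . , ,]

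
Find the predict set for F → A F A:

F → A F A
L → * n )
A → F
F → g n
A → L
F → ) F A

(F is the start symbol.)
PREDICT(F → A F A) = (FIRST(RHS) \ {ε}) ∪ (FOLLOW(F) if ε ∈ FIRST(RHS), i.e. RHS ⇒* ε)
FIRST(A) = { ')', '*', 'g' }
FIRST(A F A) = { ')', '*', 'g' }
ε ∉ FIRST(A F A), so FOLLOW(F) is not added.
PREDICT(F → A F A) = { ')', '*', 'g' }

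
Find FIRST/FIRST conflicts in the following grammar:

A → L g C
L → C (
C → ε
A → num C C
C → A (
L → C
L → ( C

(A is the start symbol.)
Yes. A → L g C / A → num C C on { 'num' }; L → C '(' / L → C on { '(', 'g', 'num' }; L → C '(' / L → '(' C on { '(' }; L → C / L → '(' C on { '(' }

FIRST sets of the non-terminals at (or reachable through a nullable prefix from) the front of some alternative:
  FIRST(L) = { '(', 'g', 'num', ε }
  FIRST(C) = { '(', 'g', 'num', ε }
  FIRST(A) = { '(', 'g', 'num' }

Productions for A:
  A → L g C: FIRST = { '(', 'g', 'num' }
  A → num C C: FIRST = { 'num' }
Productions for L:
  L → C (: FIRST = { '(', 'g', 'num' }
  L → C: FIRST = { '(', 'g', 'num', ε }
  L → ( C: FIRST = { '(' }
Productions for C:
  C → ε: FIRST = { ε }
  C → A (: FIRST = { '(', 'g', 'num' }

Conflict for A: A → L g C and A → num C C
  Overlap: { 'num' }
Conflict for L: L → C ( and L → C
  Overlap: { '(', 'g', 'num' }
Conflict for L: L → C ( and L → ( C
  Overlap: { '(' }
Conflict for L: L → C and L → ( C
  Overlap: { '(' }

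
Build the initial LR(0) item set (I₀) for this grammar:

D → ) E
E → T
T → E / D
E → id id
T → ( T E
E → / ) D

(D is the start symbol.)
First, augment the grammar with D' → D
I₀ = CLOSURE({ [D' → . D] }):
  [D' → . D] has the dot before D: add [D → . ) E]
No further items can be added.

I₀ = { [D → . ) E], [D' → . D] }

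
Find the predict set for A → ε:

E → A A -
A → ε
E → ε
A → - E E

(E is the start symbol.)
PREDICT(A → ε) = (FIRST(RHS) \ {ε}) ∪ (FOLLOW(A) if ε ∈ FIRST(RHS), i.e. RHS ⇒* ε)
The right-hand side is ε (FIRST(ε) = { ε }), so the predict set is FOLLOW(A) = { '-' }
PREDICT(A → ε) = { '-' }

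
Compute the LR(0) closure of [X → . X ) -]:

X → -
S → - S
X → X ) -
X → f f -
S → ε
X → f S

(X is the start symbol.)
Start with: [X → . X ) -]
  [X → . X ) -] has the dot before X: add [X → . -], [X → . f f -], [X → . f S]
No further items can be added.

CLOSURE = { [X → . -], [X → . X ) -], [X → . f S], [X → . f f -] }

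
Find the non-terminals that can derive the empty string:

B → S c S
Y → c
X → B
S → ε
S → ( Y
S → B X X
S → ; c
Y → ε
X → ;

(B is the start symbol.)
ε-productions: S → ε, Y → ε
So S, Y are immediately nullable.
No further non-terminal can be added: every production for the remaining non-terminals contains a terminal or a non-nullable non-terminal.
Nullable = { 'S', 'Y' }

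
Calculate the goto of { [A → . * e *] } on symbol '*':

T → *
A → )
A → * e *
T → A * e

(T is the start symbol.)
{ [A → * . e *] }

GOTO(I, '*') = CLOSURE({ [A → αX.β] : [A → α.Xβ] ∈ I, X = '*' })

Items with dot before '*', with the dot advanced:
  [A → . * e *] → [A → * . e *]
Closure adds nothing (no advanced item has the dot before a non-terminal).

GOTO = { [A → * . e *] }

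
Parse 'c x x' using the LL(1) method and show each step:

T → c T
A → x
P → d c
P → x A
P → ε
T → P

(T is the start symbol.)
Stack is shown with the top on the left.

Stack  Input    Action
----------------------
T $    c x x $  output T → c T
c T $  c x x $  match 'c'
T $    x x $    output T → P
P $    x x $    output P → x A
x A $  x x $    match 'x'
A $    x $      output A → x
x $    x $      match 'x'
$      $        accept

The string is accepted.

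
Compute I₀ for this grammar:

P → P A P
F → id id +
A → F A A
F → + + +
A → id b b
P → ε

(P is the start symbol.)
First, augment the grammar with P' → P
I₀ = CLOSURE({ [P' → . P] }):
  [P' → . P] has the dot before P: add [P → . P A P], [P → .]
No further items can be added.

I₀ = { [P → . P A P], [P → .], [P' → . P] }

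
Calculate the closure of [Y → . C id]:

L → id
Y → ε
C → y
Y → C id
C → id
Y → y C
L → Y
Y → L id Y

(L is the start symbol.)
Start with: [Y → . C id]
  [Y → . C id] has the dot before C: add [C → . y], [C → . id]
No further items can be added.

CLOSURE = { [C → . id], [C → . y], [Y → . C id] }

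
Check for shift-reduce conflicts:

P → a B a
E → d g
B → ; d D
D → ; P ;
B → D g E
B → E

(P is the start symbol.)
No shift-reduce conflicts

A shift-reduce conflict occurs when an LR(0) state has both:
  - a complete (reduce) item [A → α .] (dot at the end), and
  - a shift item [B → β . c γ] (dot before a terminal).

Augment with P' → P and build the canonical LR(0) collection (I0 = CLOSURE({[P' → . P]}), then GOTO on every symbol after a dot until no new states appear). It has 17 states:
  I0: { [P → . a B a], [P' → . P] }  — shift
  I1: { [P' → P .] }  — accept
  I2: { [B → . ; d D], [B → . D g E], [B → . E], [D → . ; P ;], [E → . d g], [P → a . B a] }  — shift
  I3: { [B → ; . d D], [D → ; . P ;], [P → . a B a] }  — shift
  I4: { [P → a B . a] }  — shift
  I5: { [B → D . g E] }  — shift
  I6: { [B → E .] }  — reduce
  I7: { [E → d . g] }  — shift
  I8: { [E → d g .] }  — reduce
  I9: { [B → D g . E], [E → . d g] }  — shift
  I10: { [B → D g E .] }  — reduce
  I11: { [P → a B a .] }  — reduce
  I12: { [D → ; P . ;] }  — shift
  I13: { [B → ; d . D], [D → . ; P ;] }  — shift
  I14: { [D → ; . P ;], [P → . a B a] }  — shift
  I15: { [B → ; d D .] }  — reduce
  I16: { [D → ; P ; .] }  — reduce

No state contains both a complete item and a shift item.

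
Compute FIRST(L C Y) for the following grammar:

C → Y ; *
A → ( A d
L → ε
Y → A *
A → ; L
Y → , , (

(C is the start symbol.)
{ '(', ',', ';' }

FIRST sets of the non-terminals involved (from the grammar, by fixed-point iteration):
  FIRST(L) = { ε }
  FIRST(C) = { '(', ',', ';' }

To compute FIRST(L C Y), process the symbols left to right:
Symbol L is a non-terminal. Add FIRST(L) \ {ε} = { }
L is nullable (ε ∈ FIRST(L)), continue to the next symbol.
Symbol C is a non-terminal. Add FIRST(C) \ {ε} = { '(', ',', ';' }
C is not nullable (ε ∉ FIRST(C)), so stop here.
FIRST(L C Y) = { '(', ',', ';' }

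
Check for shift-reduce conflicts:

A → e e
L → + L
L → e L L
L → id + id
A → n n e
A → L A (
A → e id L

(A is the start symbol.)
A shift-reduce conflict occurs when an LR(0) state has both:
  - a complete (reduce) item [A → α .] (dot at the end), and
  - a shift item [B → β . c γ] (dot before a terminal).

Augment with A' → A and build the canonical LR(0) collection (I0 = CLOSURE({[A' → . A]}), then GOTO on every symbol after a dot until no new states appear). It has 22 states:
  I0: { [A → . L A (], [A → . e e], [A → . e id L], [A → . n n e], [A' → . A], [L → . + L], [L → . e L L], [L → . id + id] }  — shift
  I1: { [L → + . L], [L → . + L], [L → . e L L], [L → . id + id] }  — shift
  I2: { [A' → A .] }  — accept
  I3: { [A → . L A (], [A → . e e], [A → . e id L], [A → . n n e], [A → L . A (], [L → . + L], [L → . e L L], [L → . id + id] }  — shift
  I4: { [A → e . e], [A → e . id L], [L → . + L], [L → . e L L], [L → . id + id], [L → e . L L] }  — shift
  I5: { [L → id . + id] }  — shift
  I6: { [A → n . n e] }  — shift
  I7: { [A → n n . e] }  — shift
  I8: { [A → n n e .] }  — reduce
  I9: { [L → id + . id] }  — shift
  I10: { [L → id + id .] }  — reduce
  I11: { [L → . + L], [L → . e L L], [L → . id + id], [L → e L . L] }  — shift
  I12: { [A → e e .], [L → . + L], [L → . e L L], [L → . id + id], [L → e . L L] }  — shift, reduce
  I13: { [A → e id . L], [L → . + L], [L → . e L L], [L → . id + id], [L → id . + id] }  — shift
  I14: { [L → + . L], [L → . + L], [L → . e L L], [L → . id + id], [L → id + . id] }  — shift
  I15: { [A → e id L .] }  — reduce
  I16: { [L → . + L], [L → . e L L], [L → . id + id], [L → e . L L] }  — shift
  I17: { [L → + L .] }  — reduce
  I18: { [L → id + id .], [L → id . + id] }  — shift, reduce
  I19: { [L → e L L .] }  — reduce
  I20: { [A → L A . (] }  — shift
  I21: { [A → L A ( .] }  — reduce

I12 contains reduce item [A → e e .] and shift items [L → . + L], [L → . e L L], [L → . id + id] — shift-reduce conflict.
I18 contains reduce item [L → id + id .] and shift item [L → id . + id] — shift-reduce conflict.

Answer: Yes — I12: [A → e e .] vs [L → . + L]; I18: [L → id + id .] vs [L → id . + id]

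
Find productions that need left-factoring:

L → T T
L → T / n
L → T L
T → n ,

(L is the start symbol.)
Yes, L has productions with common prefix 'T'

Left-factoring is needed when two productions for the same non-terminal
share a common prefix on the right-hand side.

Productions for L:
  L → T T
  L → T / n
  L → T L

Found common prefix 'T' in productions for L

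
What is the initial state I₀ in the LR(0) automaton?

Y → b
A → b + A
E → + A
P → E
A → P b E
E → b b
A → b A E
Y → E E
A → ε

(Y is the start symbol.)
First, augment the grammar with Y' → Y
I₀ = CLOSURE({ [Y' → . Y] }):
  [Y' → . Y] has the dot before Y: add [Y → . b], [Y → . E E]
  [Y → . E E] has the dot before E: add [E → . + A], [E → . b b]
No further items can be added.

I₀ = { [E → . + A], [E → . b b], [Y → . E E], [Y → . b], [Y' → . Y] }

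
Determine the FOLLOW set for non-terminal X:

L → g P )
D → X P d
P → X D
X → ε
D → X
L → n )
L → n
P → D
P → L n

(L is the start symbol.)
To compute FOLLOW(X), find every occurrence of X on a right-hand side N → α X β: add FIRST(β) \ {ε}, and if β is empty or nullable also add FOLLOW(N). Iterate to a fixed point.

In D → X P d: X is followed by P d, add FIRST(P d) \ {ε} = { 'd', 'g', 'n' }
In P → X D: X is followed by D, add FIRST(D) \ {ε} = { 'd', 'g', 'n' }
  D is nullable, so also add FOLLOW(P)
In D → X: X is at the end, add FOLLOW(D)

The FOLLOW sets referred to above (computed the same way, to a fixed point):
  FOLLOW(P) = { ')', 'd' }
  FOLLOW(D) = { ')', 'd' }

Taking the union: FOLLOW(X) = { ')', 'd', 'g', 'n' }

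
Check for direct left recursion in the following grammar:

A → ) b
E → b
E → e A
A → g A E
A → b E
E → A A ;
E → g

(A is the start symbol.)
No direct left recursion

A → ) b: starts with ')'
E → b: starts with b
E → e A: starts with e
A → g A E: starts with g
A → b E: starts with b
E → A A ;: starts with A
E → g: starts with g

No direct left recursion found.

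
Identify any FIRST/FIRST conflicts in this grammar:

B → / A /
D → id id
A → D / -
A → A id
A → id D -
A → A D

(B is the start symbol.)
Yes. A → D '/' '-' / A → A id on { 'id' }; A → D '/' '-' / A → id D '-' on { 'id' }; A → D '/' '-' / A → A D on { 'id' }; A → A id / A → id D '-' on { 'id' }; A → A id / A → A D on { 'id' }; A → id D '-' / A → A D on { 'id' }

A FIRST/FIRST conflict occurs when two productions N → α and N → β for the same non-terminal have FIRST(α) ∩ FIRST(β) ≠ ∅ (with ε ∈ FIRST of a nullable right-hand side, so two nullable alternatives also conflict).

FIRST sets of the non-terminals at (or reachable through a nullable prefix from) the front of some alternative:
  FIRST(D) = { 'id' }
  FIRST(A) = { 'id' }

Productions for A:
  A → D / -: FIRST = { 'id' }
  A → A id: FIRST = { 'id' }
  A → id D -: FIRST = { 'id' }
  A → A D: FIRST = { 'id' }
B, D have only one production, so no FIRST/FIRST conflict is possible there.

Conflict for A: A → D / - and A → A id
  Overlap: { 'id' }
Conflict for A: A → D / - and A → id D -
  Overlap: { 'id' }
Conflict for A: A → D / - and A → A D
  Overlap: { 'id' }
Conflict for A: A → A id and A → id D -
  Overlap: { 'id' }
Conflict for A: A → A id and A → A D
  Overlap: { 'id' }
Conflict for A: A → id D - and A → A D
  Overlap: { 'id' }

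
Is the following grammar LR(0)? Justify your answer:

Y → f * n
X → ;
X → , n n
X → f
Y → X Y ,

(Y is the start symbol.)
No. Shift-reduce conflict between [X → f .] and [Y → f . * n]

A grammar is LR(0) if no state in the canonical LR(0) collection has:
  - both a shift item (dot before a terminal) and a complete item (shift-reduce conflict), or
  - two or more complete items (reduce-reduce conflict; the accept item [Y' → Y .] counts as a complete item here).

Augment with Y' → Y and build the canonical LR(0) collection (I0 = CLOSURE({[Y' → . Y]}), then GOTO on every symbol after a dot until no new states appear). It has 12 states:
  I0: { [X → . , n n], [X → . ;], [X → . f], [Y → . X Y ,], [Y → . f * n], [Y' → . Y] }  — shift
  I1: { [X → , . n n] }  — shift
  I2: { [X → ; .] }  — reduce
  I3: { [X → . , n n], [X → . ;], [X → . f], [Y → . X Y ,], [Y → . f * n], [Y → X . Y ,] }  — shift
  I4: { [Y' → Y .] }  — accept
  I5: { [X → f .], [Y → f . * n] }  — shift, reduce
  I6: { [Y → f * . n] }  — shift
  I7: { [Y → f * n .] }  — reduce
  I8: { [Y → X Y . ,] }  — shift
  I9: { [Y → X Y , .] }  — reduce
  I10: { [X → , n . n] }  — shift
  I11: { [X → , n n .] }  — reduce

Conflict in state I5:
  Shift-reduce conflict between [X → f .] and [Y → f . * n]
So the grammar is NOT LR(0).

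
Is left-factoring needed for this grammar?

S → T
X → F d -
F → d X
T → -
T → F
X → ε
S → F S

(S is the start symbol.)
Left-factoring is needed when two productions for the same non-terminal
share a common prefix on the right-hand side.

Productions for S:
  S → T
  S → F S
Productions for X:
  X → F d -
  X → ε
Productions for T:
  T → -
  T → F

No common prefixes found.

Answer: No, left-factoring is not needed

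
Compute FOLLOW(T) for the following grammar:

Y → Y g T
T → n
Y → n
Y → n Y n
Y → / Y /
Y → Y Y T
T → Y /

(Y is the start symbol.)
{ $, '/', 'g', 'n' }

In Y → Y g T: T is at the end, add FOLLOW(Y)
In Y → Y Y T: T is at the end, add FOLLOW(Y)

The FOLLOW sets referred to above (computed the same way, to a fixed point):
  FOLLOW(Y) = { $, '/', 'g', 'n' }

Taking the union: FOLLOW(T) = { $, '/', 'g', 'n' }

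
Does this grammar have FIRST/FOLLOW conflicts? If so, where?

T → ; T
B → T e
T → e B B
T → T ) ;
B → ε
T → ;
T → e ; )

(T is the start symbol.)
Yes. B → T e with FOLLOW(B) on { ';', 'e' }

A FIRST/FOLLOW conflict occurs when a non-terminal N has a nullable alternative N → β (β ⇒* ε) and another alternative N → α with FIRST(α) ∩ FOLLOW(N) ≠ ∅: on such a lookahead the parser cannot decide between expanding α and letting N vanish via β.

Nullable non-terminals: B.
FIRST sets used below: FIRST(T) = { ';', 'e' }

B: nullable alternative(s) B → ε; FOLLOW(B) = { $, ')', ';', 'e' }
  B → T e: FIRST \ {ε} = { ';', 'e' } — overlaps FOLLOW(B) on { ';', 'e' }: CONFLICT
  B → ε: FIRST \ {ε} = { } — this is the only nullable alternative, skip

T has no nullable alternative, so no FIRST/FOLLOW check is needed there.

So the grammar has 1 FIRST/FOLLOW conflict (marked CONFLICT above).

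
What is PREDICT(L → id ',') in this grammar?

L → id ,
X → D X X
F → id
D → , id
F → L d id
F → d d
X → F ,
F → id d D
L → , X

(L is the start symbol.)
PREDICT(L → id ',') = (FIRST(RHS) \ {ε}) ∪ (FOLLOW(L) if ε ∈ FIRST(RHS), i.e. RHS ⇒* ε)
FIRST(id ',') = { 'id' }
ε ∉ FIRST(id ','), so FOLLOW(L) is not added.
PREDICT(L → id ',') = { 'id' }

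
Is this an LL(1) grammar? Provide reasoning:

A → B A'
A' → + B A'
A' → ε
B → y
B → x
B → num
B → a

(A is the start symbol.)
A grammar is LL(1) if for each non-terminal N with multiple productions, the predict sets of those productions are pairwise disjoint, where PREDICT(N → α) = (FIRST(α) \ {ε}) ∪ (FOLLOW(N) if α ⇒* ε).

Relevant sets:
  FOLLOW(A') = { $ }

For A':
  PREDICT(A' → '+' B A') = { '+' }
  PREDICT(A' → ε) = { $ }
For B:
  PREDICT(B → y) = { 'y' }
  PREDICT(B → x) = { 'x' }
  PREDICT(B → num) = { 'num' }
  PREDICT(B → a) = { 'a' }
A has a single production, so nothing to check there.

All predict sets are disjoint. The grammar IS LL(1).

Answer: Yes, the grammar is LL(1).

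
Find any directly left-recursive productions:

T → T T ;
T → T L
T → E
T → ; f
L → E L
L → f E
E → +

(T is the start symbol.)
Direct left recursion occurs when N → N α for some non-terminal N (the right-hand side begins with the left-hand side itself).

T → T T ;: LEFT RECURSIVE (starts with T)
T → T L: LEFT RECURSIVE (starts with T)
T → E: starts with E
T → ; f: starts with ';'
L → E L: starts with E
L → f E: starts with f
E → +: starts with '+'

The grammar has direct left recursion on: T.

Answer: Yes, T is left-recursive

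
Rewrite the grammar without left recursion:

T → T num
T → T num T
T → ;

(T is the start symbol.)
T is directly left-recursive. The standard transformation for
  A → A α₁ | ... | A α_m | β₁ | ... | β_n
is
  A  → β₁ A' | ... | β_n A'
  A' → α₁ A' | ... | α_m A' | ε

T → ; becomes T → ; T'
T → T num becomes T' → num T'
T → T num T becomes T' → num T T'
Add T' → ε

Resulting grammar:
T → ; T'
T' → num T'
T' → num T T'
T' → ε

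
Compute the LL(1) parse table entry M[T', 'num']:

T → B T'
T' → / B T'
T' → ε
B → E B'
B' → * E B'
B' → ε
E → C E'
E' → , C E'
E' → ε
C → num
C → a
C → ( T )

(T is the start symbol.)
Empty (error entry)

To find M[T', 'num'], we find productions for T' where 'num' is in the predict set (PREDICT(N → α) = (FIRST(α) \ {ε}) ∪ (FOLLOW(N) if α ⇒* ε)).

Relevant sets:
  FOLLOW(T') = { $, ')' }

T' → / B T': PREDICT = { '/' }
T' → ε: PREDICT = { $, ')' }

M[T', 'num'] is empty (no production applies)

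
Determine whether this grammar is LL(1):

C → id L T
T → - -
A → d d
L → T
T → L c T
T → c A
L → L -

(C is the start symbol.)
No. Predict set conflict for T: { '-' }

A grammar is LL(1) if for each non-terminal N with multiple productions, the predict sets of those productions are pairwise disjoint, where PREDICT(N → α) = (FIRST(α) \ {ε}) ∪ (FOLLOW(N) if α ⇒* ε).

Relevant sets:
  FIRST(L) = { '-', 'c' }
  FIRST(T) = { '-', 'c' }

For T:
  PREDICT(T → '-' '-') = { '-' }
  PREDICT(T → L c T) = { '-', 'c' }
  PREDICT(T → c A) = { 'c' }
For L:
  PREDICT(L → T) = { '-', 'c' }
  PREDICT(L → L '-') = { '-', 'c' }
C, A have a single production, so nothing to check there.

Conflict found: Predict set conflict for T: { '-' }
The grammar is NOT LL(1).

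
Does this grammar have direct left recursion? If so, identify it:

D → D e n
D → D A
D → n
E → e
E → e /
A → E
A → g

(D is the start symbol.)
Yes, D is left-recursive

D → D e n: LEFT RECURSIVE (starts with D)
D → D A: LEFT RECURSIVE (starts with D)
D → n: starts with n
E → e: starts with e
E → e /: starts with e
A → E: starts with E
A → g: starts with g

The grammar has direct left recursion on: D.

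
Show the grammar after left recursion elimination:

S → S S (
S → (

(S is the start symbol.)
S → ( S'
S' → S ( S'
S' → ε

S is directly left-recursive. The standard transformation for
  A → A α₁ | ... | A α_m | β₁ | ... | β_n
is
  A  → β₁ A' | ... | β_n A'
  A' → α₁ A' | ... | α_m A' | ε

S → ( becomes S → ( S'
S → S S ( becomes S' → S ( S'
Add S' → ε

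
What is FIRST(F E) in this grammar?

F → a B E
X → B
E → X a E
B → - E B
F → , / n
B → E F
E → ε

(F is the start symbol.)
FIRST sets of the non-terminals involved (from the grammar, by fixed-point iteration):
  FIRST(F) = { ',', 'a' }

To compute FIRST(F E), process the symbols left to right:
Symbol F is a non-terminal. Add FIRST(F) \ {ε} = { ',', 'a' }
F is not nullable (ε ∉ FIRST(F)), so stop here.
FIRST(F E) = { ',', 'a' }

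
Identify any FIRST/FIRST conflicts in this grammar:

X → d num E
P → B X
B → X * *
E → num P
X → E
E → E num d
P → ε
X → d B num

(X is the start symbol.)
Yes. X → d num E / X → d B num on { 'd' }; E → num P / E → E num d on { 'num' }

A FIRST/FIRST conflict occurs when two productions N → α and N → β for the same non-terminal have FIRST(α) ∩ FIRST(β) ≠ ∅ (with ε ∈ FIRST of a nullable right-hand side, so two nullable alternatives also conflict).

FIRST sets of the non-terminals at (or reachable through a nullable prefix from) the front of some alternative:
  FIRST(E) = { 'num' }
  FIRST(B) = { 'd', 'num' }

Productions for X:
  X → d num E: FIRST = { 'd' }
  X → E: FIRST = { 'num' }
  X → d B num: FIRST = { 'd' }
Productions for P:
  P → B X: FIRST = { 'd', 'num' }
  P → ε: FIRST = { ε }
Productions for E:
  E → num P: FIRST = { 'num' }
  E → E num d: FIRST = { 'num' }
B has only one production, so no FIRST/FIRST conflict is possible there.

Conflict for X: X → d num E and X → d B num
  Overlap: { 'd' }
Conflict for E: E → num P and E → E num d
  Overlap: { 'num' }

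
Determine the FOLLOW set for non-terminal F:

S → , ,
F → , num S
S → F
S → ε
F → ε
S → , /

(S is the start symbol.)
{ $ }

To compute FOLLOW(F), find every occurrence of F on a right-hand side N → α F β: add FIRST(β) \ {ε}, and if β is empty or nullable also add FOLLOW(N). Iterate to a fixed point.

In S → F: F is at the end, add FOLLOW(S)

The FOLLOW sets referred to above (computed the same way, to a fixed point):
  FOLLOW(S) = { $ }

Taking the union: FOLLOW(F) = { $ }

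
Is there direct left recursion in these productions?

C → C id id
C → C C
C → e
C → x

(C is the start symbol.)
Yes, C is left-recursive

C → C id id: LEFT RECURSIVE (starts with C)
C → C C: LEFT RECURSIVE (starts with C)
C → e: starts with e
C → x: starts with x

The grammar has direct left recursion on: C.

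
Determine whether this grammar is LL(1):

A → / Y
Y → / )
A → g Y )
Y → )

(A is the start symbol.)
A grammar is LL(1) if for each non-terminal N with multiple productions, the predict sets of those productions are pairwise disjoint, where PREDICT(N → α) = (FIRST(α) \ {ε}) ∪ (FOLLOW(N) if α ⇒* ε).

For A:
  PREDICT(A → '/' Y) = { '/' }
  PREDICT(A → g Y ')') = { 'g' }
For Y:
  PREDICT(Y → '/' ')') = { '/' }
  PREDICT(Y → ')') = { ')' }

All predict sets are disjoint. The grammar IS LL(1).

Answer: Yes, the grammar is LL(1).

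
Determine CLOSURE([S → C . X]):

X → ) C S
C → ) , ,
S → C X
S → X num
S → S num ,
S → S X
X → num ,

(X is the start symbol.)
{ [S → C . X], [X → . ) C S], [X → . num ,] }

Start with: [S → C . X]
  [S → C . X] has the dot before X: add [X → . ) C S], [X → . num ,]
No further items can be added.

CLOSURE = { [S → C . X], [X → . ) C S], [X → . num ,] }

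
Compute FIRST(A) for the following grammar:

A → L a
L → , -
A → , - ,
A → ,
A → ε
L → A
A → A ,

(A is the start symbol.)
{ ',', 'a', ε }

To compute FIRST(A), examine every production with A on the left-hand side, reading each right-hand side left to right until a non-nullable symbol is reached.

FIRST sets of the other non-terminals involved (by the same procedure, iterated to a fixed point):
  FIRST(L) = { ',', 'a', ε }

From A → L a:
  - L is a non-terminal: add FIRST(L) \ {ε} = { ',', 'a' }
    L is nullable, so continue to the next symbol
  - a is a terminal: add 'a' and stop
From A → , - ,:
  - ',' is a terminal: add ',' and stop
From A → ,:
  - ',' is a terminal: add ',' and stop
From A → ε:
  - ε-production, so ε ∈ FIRST(A)
From A → A ,:
  - A is the symbol being defined: contributes nothing new
    A is nullable, so continue to the next symbol
  - ',' is a terminal: add ',' and stop

Collecting: FIRST(A) = { ',', 'a', ε }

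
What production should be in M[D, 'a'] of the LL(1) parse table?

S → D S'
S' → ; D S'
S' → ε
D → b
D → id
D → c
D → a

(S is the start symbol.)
To find M[D, 'a'], we find productions for D where 'a' is in the predict set (PREDICT(N → α) = (FIRST(α) \ {ε}) ∪ (FOLLOW(N) if α ⇒* ε)).

D → b: PREDICT = { 'b' }
D → id: PREDICT = { 'id' }
D → c: PREDICT = { 'c' }
D → a: PREDICT = { 'a' }
  'a' is in predict set, so this production goes in M[D, 'a']

M[D, 'a'] = D → a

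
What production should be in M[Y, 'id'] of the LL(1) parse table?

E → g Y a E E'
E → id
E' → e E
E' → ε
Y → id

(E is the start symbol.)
To find M[Y, 'id'], we find productions for Y where 'id' is in the predict set (PREDICT(N → α) = (FIRST(α) \ {ε}) ∪ (FOLLOW(N) if α ⇒* ε)).

Y → id: PREDICT = { 'id' }
  'id' is in predict set, so this production goes in M[Y, 'id']

M[Y, 'id'] = Y → id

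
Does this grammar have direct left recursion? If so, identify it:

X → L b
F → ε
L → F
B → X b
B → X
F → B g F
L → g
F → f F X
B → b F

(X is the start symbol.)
No direct left recursion

Direct left recursion occurs when N → N α for some non-terminal N (the right-hand side begins with the left-hand side itself).

X → L b: starts with L
F → ε: starts with ε
L → F: starts with F
B → X b: starts with X
B → X: starts with X
F → B g F: starts with B
L → g: starts with g
F → f F X: starts with f
B → b F: starts with b

No direct left recursion found.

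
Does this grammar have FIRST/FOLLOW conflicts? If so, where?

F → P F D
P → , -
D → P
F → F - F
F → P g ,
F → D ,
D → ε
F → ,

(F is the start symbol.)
Yes. D → P with FOLLOW(D) on { ',' }

A FIRST/FOLLOW conflict occurs when a non-terminal N has a nullable alternative N → β (β ⇒* ε) and another alternative N → α with FIRST(α) ∩ FOLLOW(N) ≠ ∅: on such a lookahead the parser cannot decide between expanding α and letting N vanish via β.

Nullable non-terminals: D.
FIRST sets used below: FIRST(P) = { ',' }

D: nullable alternative(s) D → ε; FOLLOW(D) = { $, ',', '-' }
  D → P: FIRST \ {ε} = { ',' } — overlaps FOLLOW(D) on { ',' }: CONFLICT
  D → ε: FIRST \ {ε} = { } — this is the only nullable alternative, skip

F, P have no nullable alternative, so no FIRST/FOLLOW check is needed there.

So the grammar has 1 FIRST/FOLLOW conflict (marked CONFLICT above).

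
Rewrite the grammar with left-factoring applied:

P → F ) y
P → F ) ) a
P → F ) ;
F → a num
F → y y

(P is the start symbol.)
Left-factoring transforms A → αβ₁ | αβ₂ into A → αA' and A' → β₁ | β₂
(α is the longest common prefix among the alternatives). Repeat until
no nonterminal has two alternatives with a common prefix.

Round 1: P has alternatives sharing prefix 'F )'. Introduce P': P → F ) P'
  Add: P' → y
  Add: P' → ) a
  Add: P' → ;

No remaining common prefixes — done.

Resulting grammar:
P → F ) P'
P' → y
P' → ) a
P' → ;
F → a num
F → y y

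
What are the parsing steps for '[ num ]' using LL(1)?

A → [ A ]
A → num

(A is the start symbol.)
Stack is shown with the top on the left.

Stack    Input      Action
--------------------------
A $      [ num ] $  output A → [ A ]
[ A ] $  [ num ] $  match '['
A ] $    num ] $    output A → num
num ] $  num ] $    match 'num'
] $      ] $        match ']'
$        $          accept

The string is accepted.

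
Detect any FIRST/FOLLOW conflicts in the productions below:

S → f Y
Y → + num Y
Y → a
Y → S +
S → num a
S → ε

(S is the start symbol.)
No FIRST/FOLLOW conflicts.

A FIRST/FOLLOW conflict occurs when a non-terminal N has a nullable alternative N → β (β ⇒* ε) and another alternative N → α with FIRST(α) ∩ FOLLOW(N) ≠ ∅: on such a lookahead the parser cannot decide between expanding α and letting N vanish via β.

Nullable non-terminals: S.

S: nullable alternative(s) S → ε; FOLLOW(S) = { $, '+' }
  S → f Y: FIRST \ {ε} = { 'f' } — disjoint from FOLLOW(S)
  S → num a: FIRST \ {ε} = { 'num' } — disjoint from FOLLOW(S)
  S → ε: FIRST \ {ε} = { } — this is the only nullable alternative, skip

Y has no nullable alternative, so no FIRST/FOLLOW check is needed there.

No FIRST/FOLLOW conflicts found.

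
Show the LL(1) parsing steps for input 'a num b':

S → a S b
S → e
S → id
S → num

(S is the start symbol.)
LL(1) parsing maintains a stack (initially the start symbol over $) and the input. At each step: if the stack top is a terminal, match it against the current input token; if it is a non-terminal N, replace it with the RHS of M[N, lookahead] (the unique production whose predict set contains the lookahead).

Stack is shown with the top on the left.

Stack    Input      Action
--------------------------
S $      a num b $  output S → a S b
a S b $  a num b $  match 'a'
S b $    num b $    output S → num
num b $  num b $    match 'num'
b $      b $        match 'b'
$        $          accept

The string is accepted.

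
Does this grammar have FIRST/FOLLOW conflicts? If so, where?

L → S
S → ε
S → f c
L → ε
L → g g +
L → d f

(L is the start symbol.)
A FIRST/FOLLOW conflict occurs when a non-terminal N has a nullable alternative N → β (β ⇒* ε) and another alternative N → α with FIRST(α) ∩ FOLLOW(N) ≠ ∅: on such a lookahead the parser cannot decide between expanding α and letting N vanish via β.

Nullable non-terminals: L, S.
FIRST sets used below: FIRST(S) = { 'f', ε }

L: nullable alternative(s) L → S, L → ε; FOLLOW(L) = { $ }
  L → S: FIRST \ {ε} = { 'f' } — disjoint from FOLLOW(L)
  L → ε: FIRST \ {ε} = { } — disjoint from FOLLOW(L)
  L → g g +: FIRST \ {ε} = { 'g' } — disjoint from FOLLOW(L)
  L → d f: FIRST \ {ε} = { 'd' } — disjoint from FOLLOW(L)

S: nullable alternative(s) S → ε; FOLLOW(S) = { $ }
  S → ε: FIRST \ {ε} = { } — this is the only nullable alternative, skip
  S → f c: FIRST \ {ε} = { 'f' } — disjoint from FOLLOW(S)

No FIRST/FOLLOW conflicts found.

Answer: No FIRST/FOLLOW conflicts.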